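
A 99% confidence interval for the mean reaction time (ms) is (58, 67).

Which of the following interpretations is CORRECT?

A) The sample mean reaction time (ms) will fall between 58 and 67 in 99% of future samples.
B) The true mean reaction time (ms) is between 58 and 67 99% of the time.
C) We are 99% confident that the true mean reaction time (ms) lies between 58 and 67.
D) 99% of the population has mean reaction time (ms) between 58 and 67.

A confidence interval represents our confidence in the procedure, not a probability statement about the parameter.

Key concept: If we repeated this sampling process many times and computed a 99% CI each time, about 99% of those intervals would contain the true population parameter.

For this specific interval (58, 67):
- Midpoint (point estimate): 62.5
- Margin of error: 4.5

The correct interpretation is the one stating confidence that the true parameter lies in the interval — option C.

C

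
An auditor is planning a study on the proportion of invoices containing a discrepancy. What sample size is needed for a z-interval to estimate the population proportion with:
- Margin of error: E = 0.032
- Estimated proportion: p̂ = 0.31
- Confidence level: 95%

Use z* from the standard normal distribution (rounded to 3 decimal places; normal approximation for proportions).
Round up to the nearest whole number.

Using z* for proportion z-interval (normal approximation).

For 95% confidence, z* = 1.96 (from standard normal table)

Sample size formula for proportion z-interval: n = z*²p̂(1-p̂)/E²

n = 1.96² × 0.31 × 0.69 / 0.032²
  = 3.8416 × 0.2139 / 0.001024
  = 802.4592

Round up to the nearest whole number: n = 803

803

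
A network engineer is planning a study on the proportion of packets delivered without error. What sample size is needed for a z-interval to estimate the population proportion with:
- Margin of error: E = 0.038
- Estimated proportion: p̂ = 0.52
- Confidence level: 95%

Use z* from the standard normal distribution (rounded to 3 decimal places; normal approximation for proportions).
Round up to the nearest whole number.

Using z* for proportion z-interval (normal approximation).

For 95% confidence, z* = 1.96 (from standard normal table)

Sample size formula for proportion z-interval: n = z*²p̂(1-p̂)/E²

n = 1.96² × 0.52 × 0.48 / 0.038²
  = 3.8416 × 0.2496 / 0.001444
  = 664.0328

Round up to the nearest whole number: n = 665

665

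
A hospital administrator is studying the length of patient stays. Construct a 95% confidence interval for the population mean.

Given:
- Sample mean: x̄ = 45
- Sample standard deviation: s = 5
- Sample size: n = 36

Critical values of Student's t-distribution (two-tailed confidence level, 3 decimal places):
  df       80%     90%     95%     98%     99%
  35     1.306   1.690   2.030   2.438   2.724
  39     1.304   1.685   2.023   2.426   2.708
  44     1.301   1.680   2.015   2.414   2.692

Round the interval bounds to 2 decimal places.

The population standard deviation σ is unknown (only the sample standard deviation s is given), so use a t-interval with df = n - 1 = 36 - 1 = 35.

For 95% confidence with df = 35, t* = 2.030 (from t-table)

Standard error: SE = s/√n = 5/√36 = 0.833333

Margin of error: E = t* × SE = 2.030 × 0.833333 = 1.6917

T-interval: x̄ ± E = 45 ± 1.6917 = (43.3083, 46.6917)

Rounded to 2 decimal places:

(43.31, 46.69)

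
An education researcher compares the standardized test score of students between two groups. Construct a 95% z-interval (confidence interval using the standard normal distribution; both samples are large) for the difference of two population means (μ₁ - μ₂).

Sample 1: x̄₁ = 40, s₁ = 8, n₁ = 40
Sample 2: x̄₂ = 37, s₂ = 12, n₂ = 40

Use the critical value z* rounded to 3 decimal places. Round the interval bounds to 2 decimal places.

Both samples are large (n₁ = 40 ≥ 30, n₂ = 40 ≥ 30), so a z-interval for the difference of means applies.

Point estimate: x̄₁ - x̄₂ = 40 - 37 = 3

Standard error: SE = √(s₁²/n₁ + s₂²/n₂)
= √(8²/40 + 12²/40)
= √(1.600000 + 3.600000)
= 2.280351

For 95% confidence, z* = 1.96 (from standard normal table)
Margin of error: E = z* × SE = 1.96 × 2.280351 = 4.4695

Z-interval: (x̄₁ - x̄₂) ± E = 3 ± 4.4695 = (-1.4695, 7.4695)

Rounded to 2 decimal places:

(-1.47, 7.47)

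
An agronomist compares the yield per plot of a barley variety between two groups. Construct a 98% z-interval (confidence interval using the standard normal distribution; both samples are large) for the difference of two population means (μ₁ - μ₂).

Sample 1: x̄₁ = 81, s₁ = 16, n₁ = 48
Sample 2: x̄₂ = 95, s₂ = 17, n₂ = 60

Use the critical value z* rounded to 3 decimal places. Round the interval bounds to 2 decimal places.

Both samples are large (n₁ = 48 ≥ 30, n₂ = 60 ≥ 30), so a z-interval for the difference of means applies.

Point estimate: x̄₁ - x̄₂ = 81 - 95 = -14

Standard error: SE = √(s₁²/n₁ + s₂²/n₂)
= √(16²/48 + 17²/60)
= √(5.333333 + 4.816667)
= 3.185906

For 98% confidence, z* = 2.326 (from standard normal table)
Margin of error: E = z* × SE = 2.326 × 3.185906 = 7.4104

Z-interval: (x̄₁ - x̄₂) ± E = -14 ± 7.4104 = (-21.4104, -6.5896)

Rounded to 2 decimal places:

(-21.41, -6.59)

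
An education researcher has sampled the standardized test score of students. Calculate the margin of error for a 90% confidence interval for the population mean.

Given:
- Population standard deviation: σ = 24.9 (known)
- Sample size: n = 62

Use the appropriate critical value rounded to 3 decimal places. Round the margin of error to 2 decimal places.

The population standard deviation σ is known, so use the z-interval margin of error formula.

For 90% confidence, z* = 1.645 (from standard normal table)

Margin of error formula for z-interval: E = z* × σ/√n

E = 1.645 × 24.9/√62
  = 1.645 × 3.162303
  = 5.2020

Rounded to 2 decimal places:

5.20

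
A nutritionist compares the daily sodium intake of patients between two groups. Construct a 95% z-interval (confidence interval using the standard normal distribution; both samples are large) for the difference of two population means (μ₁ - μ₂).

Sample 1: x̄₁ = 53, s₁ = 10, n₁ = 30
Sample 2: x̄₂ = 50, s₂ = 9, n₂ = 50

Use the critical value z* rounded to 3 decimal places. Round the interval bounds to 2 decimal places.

Both samples are large (n₁ = 30 ≥ 30, n₂ = 50 ≥ 30), so a z-interval for the difference of means applies.

Point estimate: x̄₁ - x̄₂ = 53 - 50 = 3

Standard error: SE = √(s₁²/n₁ + s₂²/n₂)
= √(10²/30 + 9²/50)
= √(3.333333 + 1.620000)
= 2.225609

For 95% confidence, z* = 1.96 (from standard normal table)
Margin of error: E = z* × SE = 1.96 × 2.225609 = 4.3622

Z-interval: (x̄₁ - x̄₂) ± E = 3 ± 4.3622 = (-1.3622, 7.3622)

Rounded to 2 decimal places:

(-1.36, 7.36)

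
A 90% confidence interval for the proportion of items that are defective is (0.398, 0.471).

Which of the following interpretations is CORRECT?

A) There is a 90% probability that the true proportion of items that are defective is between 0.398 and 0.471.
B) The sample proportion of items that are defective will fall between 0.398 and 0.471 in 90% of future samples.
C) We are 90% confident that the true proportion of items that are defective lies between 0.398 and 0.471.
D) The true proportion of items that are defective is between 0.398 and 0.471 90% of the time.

A confidence interval represents our confidence in the procedure, not a probability statement about the parameter.

Key concept: If we repeated this sampling process many times and computed a 90% CI each time, about 90% of those intervals would contain the true population parameter.

For this specific interval (0.398, 0.471):
- Midpoint (point estimate): 0.4345
- Margin of error: 0.0365

The correct interpretation is the one stating confidence that the true parameter lies in the interval — option C.

C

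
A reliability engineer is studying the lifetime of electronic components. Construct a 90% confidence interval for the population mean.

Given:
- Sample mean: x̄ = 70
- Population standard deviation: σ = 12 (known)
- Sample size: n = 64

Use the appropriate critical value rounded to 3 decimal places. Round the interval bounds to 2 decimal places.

The population standard deviation σ is known, so use a z-interval (standard normal critical value).

For 90% confidence, z* = 1.645 (from standard normal table)

Standard error: SE = σ/√n = 12/√64 = 1.500000

Margin of error: E = z* × SE = 1.645 × 1.500000 = 2.4675

Z-interval: x̄ ± E = 70 ± 2.4675 = (67.5325, 72.4675)

Rounded to 2 decimal places:

(67.53, 72.47)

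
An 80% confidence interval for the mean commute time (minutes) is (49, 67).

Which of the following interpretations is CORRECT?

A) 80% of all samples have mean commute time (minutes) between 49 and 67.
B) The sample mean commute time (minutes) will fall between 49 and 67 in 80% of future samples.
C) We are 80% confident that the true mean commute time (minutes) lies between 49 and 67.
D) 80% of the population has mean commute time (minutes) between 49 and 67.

A confidence interval represents our confidence in the procedure, not a probability statement about the parameter.

Key concept: If we repeated this sampling process many times and computed an 80% CI each time, about 80% of those intervals would contain the true population parameter.

For this specific interval (49, 67):
- Midpoint (point estimate): 58
- Margin of error: 9

The correct interpretation is the one stating confidence that the true parameter lies in the interval — option C.

C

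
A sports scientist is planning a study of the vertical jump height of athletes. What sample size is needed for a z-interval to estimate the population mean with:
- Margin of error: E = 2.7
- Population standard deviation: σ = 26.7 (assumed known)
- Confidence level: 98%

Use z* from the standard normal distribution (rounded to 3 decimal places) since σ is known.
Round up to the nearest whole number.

Using z* since population σ is known (z-interval formula).

For 98% confidence, z* = 2.326 (from standard normal table)

Sample size formula for z-interval: n = (z*σ/E)²

n = (2.326 × 26.7 / 2.7)²
  = (23.001556)²
  = 529.0716

Round up to the nearest whole number: n = 530

530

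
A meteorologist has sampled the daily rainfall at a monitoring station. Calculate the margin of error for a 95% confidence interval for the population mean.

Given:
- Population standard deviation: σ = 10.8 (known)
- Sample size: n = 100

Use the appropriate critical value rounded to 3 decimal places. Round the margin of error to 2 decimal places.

The population standard deviation σ is known, so use the z-interval margin of error formula.

For 95% confidence, z* = 1.96 (from standard normal table)

Margin of error formula for z-interval: E = z* × σ/√n

E = 1.96 × 10.8/√100
  = 1.96 × 1.080000
  = 2.1168

Rounded to 2 decimal places:

2.12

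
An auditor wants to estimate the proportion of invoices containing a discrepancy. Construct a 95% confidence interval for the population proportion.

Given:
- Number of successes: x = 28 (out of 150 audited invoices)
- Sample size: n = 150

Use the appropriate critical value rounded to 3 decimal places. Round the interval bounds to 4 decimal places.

Sample proportion: p̂ = 28/150 = 0.186667

Check conditions for normal approximation:
  np̂ = 28 ≥ 10 ✓
  n(1-p̂) = 122 ≥ 10 ✓

The sample is large enough, so use a z-interval (normal approximation) for the proportion.

For 95% confidence, z* = 1.96 (from standard normal table)

Standard error: SE = √(p̂(1-p̂)/n) = √(0.186667×0.813333/150) = 0.03181428

Margin of error: E = z* × SE = 1.96 × 0.03181428 = 0.062356

Z-interval: p̂ ± E = 0.186667 ± 0.062356 = (0.124311, 0.249023)

Rounded to 4 decimal places:

(0.1243, 0.2490)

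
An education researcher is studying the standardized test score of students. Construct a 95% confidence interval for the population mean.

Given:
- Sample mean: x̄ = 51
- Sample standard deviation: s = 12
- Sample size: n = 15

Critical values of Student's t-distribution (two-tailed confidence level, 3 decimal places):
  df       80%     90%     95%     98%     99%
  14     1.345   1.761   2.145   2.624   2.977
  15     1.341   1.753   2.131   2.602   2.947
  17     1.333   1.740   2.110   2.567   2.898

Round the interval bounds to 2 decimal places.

The population standard deviation σ is unknown (only the sample standard deviation s is given), so use a t-interval with df = n - 1 = 15 - 1 = 14.

For 95% confidence with df = 14, t* = 2.145 (from t-table)

Standard error: SE = s/√n = 12/√15 = 3.098387

Margin of error: E = t* × SE = 2.145 × 3.098387 = 6.6460

T-interval: x̄ ± E = 51 ± 6.6460 = (44.3540, 57.6460)

Rounded to 2 decimal places:

(44.35, 57.65)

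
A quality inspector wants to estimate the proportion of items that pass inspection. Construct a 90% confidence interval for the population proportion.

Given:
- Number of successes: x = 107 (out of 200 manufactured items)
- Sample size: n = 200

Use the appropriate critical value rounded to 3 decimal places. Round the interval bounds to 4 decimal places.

Sample proportion: p̂ = 107/200 = 0.535000

Check conditions for normal approximation:
  np̂ = 107 ≥ 10 ✓
  n(1-p̂) = 93 ≥ 10 ✓

The sample is large enough, so use a z-interval (normal approximation) for the proportion.

For 90% confidence, z* = 1.645 (from standard normal table)

Standard error: SE = √(p̂(1-p̂)/n) = √(0.535000×0.465000/200) = 0.03526861

Margin of error: E = z* × SE = 1.645 × 0.03526861 = 0.058017

Z-interval: p̂ ± E = 0.535000 ± 0.058017 = (0.476983, 0.593017)

Rounded to 4 decimal places:

(0.4770, 0.5930)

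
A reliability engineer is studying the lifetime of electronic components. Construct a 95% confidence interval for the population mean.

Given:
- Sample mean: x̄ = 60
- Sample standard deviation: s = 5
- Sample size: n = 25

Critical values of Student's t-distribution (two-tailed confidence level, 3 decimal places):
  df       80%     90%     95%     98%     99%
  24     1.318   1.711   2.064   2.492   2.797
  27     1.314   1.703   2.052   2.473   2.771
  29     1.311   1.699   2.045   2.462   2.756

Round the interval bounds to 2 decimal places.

The population standard deviation σ is unknown (only the sample standard deviation s is given), so use a t-interval with df = n - 1 = 25 - 1 = 24.

For 95% confidence with df = 24, t* = 2.064 (from t-table)

Standard error: SE = s/√n = 5/√25 = 1.000000

Margin of error: E = t* × SE = 2.064 × 1.000000 = 2.0640

T-interval: x̄ ± E = 60 ± 2.0640 = (57.9360, 62.0640)

Rounded to 2 decimal places:

(57.94, 62.06)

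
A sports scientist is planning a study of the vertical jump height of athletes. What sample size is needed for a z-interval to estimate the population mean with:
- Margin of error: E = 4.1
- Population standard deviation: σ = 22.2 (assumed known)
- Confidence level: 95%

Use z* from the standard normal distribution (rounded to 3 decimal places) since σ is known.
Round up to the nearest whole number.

Using z* since population σ is known (z-interval formula).

For 95% confidence, z* = 1.96 (from standard normal table)

Sample size formula for z-interval: n = (z*σ/E)²

n = (1.96 × 22.2 / 4.1)²
  = (10.612683)²
  = 112.6290

Round up to the nearest whole number: n = 113

113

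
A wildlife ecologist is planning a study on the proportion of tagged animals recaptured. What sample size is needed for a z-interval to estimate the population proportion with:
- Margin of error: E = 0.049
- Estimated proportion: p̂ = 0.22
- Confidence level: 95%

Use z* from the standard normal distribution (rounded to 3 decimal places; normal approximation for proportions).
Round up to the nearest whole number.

Using z* for proportion z-interval (normal approximation).

For 95% confidence, z* = 1.96 (from standard normal table)

Sample size formula for proportion z-interval: n = z*²p̂(1-p̂)/E²

n = 1.96² × 0.22 × 0.78 / 0.049²
  = 3.8416 × 0.1716 / 0.002401
  = 274.5600

Round up to the nearest whole number: n = 275

275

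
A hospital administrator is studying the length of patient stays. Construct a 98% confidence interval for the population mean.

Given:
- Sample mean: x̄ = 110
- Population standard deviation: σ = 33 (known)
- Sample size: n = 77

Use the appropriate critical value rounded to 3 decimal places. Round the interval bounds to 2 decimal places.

The population standard deviation σ is known, so use a z-interval (standard normal critical value).

For 98% confidence, z* = 2.326 (from standard normal table)

Standard error: SE = σ/√n = 33/√77 = 3.760699

Margin of error: E = z* × SE = 2.326 × 3.760699 = 8.7474

Z-interval: x̄ ± E = 110 ± 8.7474 = (101.2526, 118.7474)

Rounded to 2 decimal places:

(101.25, 118.75)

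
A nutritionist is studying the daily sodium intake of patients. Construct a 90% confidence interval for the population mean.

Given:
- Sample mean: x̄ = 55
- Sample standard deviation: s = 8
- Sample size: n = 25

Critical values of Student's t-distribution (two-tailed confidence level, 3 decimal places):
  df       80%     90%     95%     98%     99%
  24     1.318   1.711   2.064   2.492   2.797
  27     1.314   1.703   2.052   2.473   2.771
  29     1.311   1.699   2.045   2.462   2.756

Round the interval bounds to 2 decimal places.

The population standard deviation σ is unknown (only the sample standard deviation s is given), so use a t-interval with df = n - 1 = 25 - 1 = 24.

For 90% confidence with df = 24, t* = 1.711 (from t-table)

Standard error: SE = s/√n = 8/√25 = 1.600000

Margin of error: E = t* × SE = 1.711 × 1.600000 = 2.7376

T-interval: x̄ ± E = 55 ± 2.7376 = (52.2624, 57.7376)

Rounded to 2 decimal places:

(52.26, 57.74)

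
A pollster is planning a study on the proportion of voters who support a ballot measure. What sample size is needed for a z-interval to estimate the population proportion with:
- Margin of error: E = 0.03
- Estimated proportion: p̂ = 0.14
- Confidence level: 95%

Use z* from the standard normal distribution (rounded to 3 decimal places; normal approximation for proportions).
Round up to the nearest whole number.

Using z* for proportion z-interval (normal approximation).

For 95% confidence, z* = 1.96 (from standard normal table)

Sample size formula for proportion z-interval: n = z*²p̂(1-p̂)/E²

n = 1.96² × 0.14 × 0.86 / 0.03²
  = 3.8416 × 0.1204 / 0.0009
  = 513.9207

Round up to the nearest whole number: n = 514

514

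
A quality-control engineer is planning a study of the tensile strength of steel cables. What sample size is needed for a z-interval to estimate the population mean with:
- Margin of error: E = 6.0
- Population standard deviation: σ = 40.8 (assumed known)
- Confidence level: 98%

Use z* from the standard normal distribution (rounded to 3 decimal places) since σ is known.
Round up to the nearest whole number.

Using z* since population σ is known (z-interval formula).

For 98% confidence, z* = 2.326 (from standard normal table)

Sample size formula for z-interval: n = (z*σ/E)²

n = (2.326 × 40.8 / 6.0)²
  = (15.816800)²
  = 250.1712

Round up to the nearest whole number: n = 251

251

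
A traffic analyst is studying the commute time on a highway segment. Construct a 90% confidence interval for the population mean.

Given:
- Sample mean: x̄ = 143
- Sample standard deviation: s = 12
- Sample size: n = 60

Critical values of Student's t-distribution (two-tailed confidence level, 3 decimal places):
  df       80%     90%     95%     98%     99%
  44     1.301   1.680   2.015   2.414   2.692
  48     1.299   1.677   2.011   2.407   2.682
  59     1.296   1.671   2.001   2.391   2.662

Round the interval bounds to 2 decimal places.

The population standard deviation σ is unknown (only the sample standard deviation s is given), so use a t-interval with df = n - 1 = 60 - 1 = 59.

For 90% confidence with df = 59, t* = 1.671 (from t-table)

Standard error: SE = s/√n = 12/√60 = 1.549193

Margin of error: E = t* × SE = 1.671 × 1.549193 = 2.5887

T-interval: x̄ ± E = 143 ± 2.5887 = (140.4113, 145.5887)

Rounded to 2 decimal places:

(140.41, 145.59)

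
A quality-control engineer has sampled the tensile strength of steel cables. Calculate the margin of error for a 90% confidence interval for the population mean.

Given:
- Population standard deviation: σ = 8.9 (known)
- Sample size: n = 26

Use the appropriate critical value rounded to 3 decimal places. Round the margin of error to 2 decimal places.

The population standard deviation σ is known, so use the z-interval margin of error formula.

For 90% confidence, z* = 1.645 (from standard normal table)

Margin of error formula for z-interval: E = z* × σ/√n

E = 1.645 × 8.9/√26
  = 1.645 × 1.745434
  = 2.8712

Rounded to 2 decimal places:

2.87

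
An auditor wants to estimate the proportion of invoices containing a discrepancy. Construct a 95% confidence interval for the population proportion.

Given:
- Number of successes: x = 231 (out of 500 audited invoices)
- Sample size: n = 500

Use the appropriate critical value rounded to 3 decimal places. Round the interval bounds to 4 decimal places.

Sample proportion: p̂ = 231/500 = 0.462000

Check conditions for normal approximation:
  np̂ = 231 ≥ 10 ✓
  n(1-p̂) = 269 ≥ 10 ✓

The sample is large enough, so use a z-interval (normal approximation) for the proportion.

For 95% confidence, z* = 1.96 (from standard normal table)

Standard error: SE = √(p̂(1-p̂)/n) = √(0.462000×0.538000/500) = 0.02229601

Margin of error: E = z* × SE = 1.96 × 0.02229601 = 0.043700

Z-interval: p̂ ± E = 0.462000 ± 0.043700 = (0.418300, 0.505700)

Rounded to 4 decimal places:

(0.4183, 0.5057)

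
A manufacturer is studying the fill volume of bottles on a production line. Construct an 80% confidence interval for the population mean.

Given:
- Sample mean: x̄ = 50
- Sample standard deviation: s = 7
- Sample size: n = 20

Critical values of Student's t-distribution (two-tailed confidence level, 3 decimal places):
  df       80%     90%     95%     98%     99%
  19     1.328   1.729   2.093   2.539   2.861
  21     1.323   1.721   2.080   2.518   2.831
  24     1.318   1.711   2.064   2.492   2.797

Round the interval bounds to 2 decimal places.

The population standard deviation σ is unknown (only the sample standard deviation s is given), so use a t-interval with df = n - 1 = 20 - 1 = 19.

For 80% confidence with df = 19, t* = 1.328 (from t-table)

Standard error: SE = s/√n = 7/√20 = 1.565248

Margin of error: E = t* × SE = 1.328 × 1.565248 = 2.0786

T-interval: x̄ ± E = 50 ± 2.0786 = (47.9214, 52.0786)

Rounded to 2 decimal places:

(47.92, 52.08)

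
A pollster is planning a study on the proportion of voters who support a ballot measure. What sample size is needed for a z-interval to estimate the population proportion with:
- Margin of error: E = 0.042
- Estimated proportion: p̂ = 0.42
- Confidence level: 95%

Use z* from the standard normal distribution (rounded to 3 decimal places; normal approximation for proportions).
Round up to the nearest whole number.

Using z* for proportion z-interval (normal approximation).

For 95% confidence, z* = 1.96 (from standard normal table)

Sample size formula for proportion z-interval: n = z*²p̂(1-p̂)/E²

n = 1.96² × 0.42 × 0.58 / 0.042²
  = 3.8416 × 0.2436 / 0.001764
  = 530.5067

Round up to the nearest whole number: n = 531

531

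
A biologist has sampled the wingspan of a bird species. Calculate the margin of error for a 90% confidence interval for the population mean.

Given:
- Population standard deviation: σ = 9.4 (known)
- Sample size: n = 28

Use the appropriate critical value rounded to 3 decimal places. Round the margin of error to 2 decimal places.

The population standard deviation σ is known, so use the z-interval margin of error formula.

For 90% confidence, z* = 1.645 (from standard normal table)

Margin of error formula for z-interval: E = z* × σ/√n

E = 1.645 × 9.4/√28
  = 1.645 × 1.776433
  = 2.9222

Rounded to 2 decimal places:

2.92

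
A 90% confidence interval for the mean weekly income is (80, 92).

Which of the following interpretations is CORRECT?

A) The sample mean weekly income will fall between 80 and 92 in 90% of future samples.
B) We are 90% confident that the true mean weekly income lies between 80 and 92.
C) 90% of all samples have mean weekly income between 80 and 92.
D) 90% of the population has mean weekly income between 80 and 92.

A confidence interval represents our confidence in the procedure, not a probability statement about the parameter.

Key concept: If we repeated this sampling process many times and computed a 90% CI each time, about 90% of those intervals would contain the true population parameter.

For this specific interval (80, 92):
- Midpoint (point estimate): 86
- Margin of error: 6

The correct interpretation is the one stating confidence that the true parameter lies in the interval — option B.

B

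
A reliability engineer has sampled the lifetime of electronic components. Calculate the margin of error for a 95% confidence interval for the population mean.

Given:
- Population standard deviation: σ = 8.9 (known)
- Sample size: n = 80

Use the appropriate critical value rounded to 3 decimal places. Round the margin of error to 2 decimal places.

The population standard deviation σ is known, so use the z-interval margin of error formula.

For 95% confidence, z* = 1.96 (from standard normal table)

Margin of error formula for z-interval: E = z* × σ/√n

E = 1.96 × 8.9/√80
  = 1.96 × 0.995050
  = 1.9503

Rounded to 2 decimal places:

1.95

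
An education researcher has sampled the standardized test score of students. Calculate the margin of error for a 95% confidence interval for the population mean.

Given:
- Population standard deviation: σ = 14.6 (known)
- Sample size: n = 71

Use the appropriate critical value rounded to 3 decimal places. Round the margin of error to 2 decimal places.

The population standard deviation σ is known, so use the z-interval margin of error formula.

For 95% confidence, z* = 1.96 (from standard normal table)

Margin of error formula for z-interval: E = z* × σ/√n

E = 1.96 × 14.6/√71
  = 1.96 × 1.732701
  = 3.3961

Rounded to 2 decimal places:

3.40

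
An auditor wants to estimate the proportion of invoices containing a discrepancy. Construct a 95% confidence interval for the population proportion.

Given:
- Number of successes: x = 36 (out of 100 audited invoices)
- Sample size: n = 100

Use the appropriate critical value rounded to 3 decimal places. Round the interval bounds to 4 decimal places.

Sample proportion: p̂ = 36/100 = 0.360000

Check conditions for normal approximation:
  np̂ = 36 ≥ 10 ✓
  n(1-p̂) = 64 ≥ 10 ✓

The sample is large enough, so use a z-interval (normal approximation) for the proportion.

For 95% confidence, z* = 1.96 (from standard normal table)

Standard error: SE = √(p̂(1-p̂)/n) = √(0.360000×0.640000/100) = 0.04800000

Margin of error: E = z* × SE = 1.96 × 0.04800000 = 0.094080

Z-interval: p̂ ± E = 0.360000 ± 0.094080 = (0.265920, 0.454080)

Rounded to 4 decimal places:

(0.2659, 0.4541)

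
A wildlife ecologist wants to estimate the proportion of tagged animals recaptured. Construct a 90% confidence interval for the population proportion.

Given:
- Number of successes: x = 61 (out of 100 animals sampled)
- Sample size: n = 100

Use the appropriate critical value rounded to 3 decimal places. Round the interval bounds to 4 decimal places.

Sample proportion: p̂ = 61/100 = 0.610000

Check conditions for normal approximation:
  np̂ = 61 ≥ 10 ✓
  n(1-p̂) = 39 ≥ 10 ✓

The sample is large enough, so use a z-interval (normal approximation) for the proportion.

For 90% confidence, z* = 1.645 (from standard normal table)

Standard error: SE = √(p̂(1-p̂)/n) = √(0.610000×0.390000/100) = 0.04877499

Margin of error: E = z* × SE = 1.645 × 0.04877499 = 0.080235

Z-interval: p̂ ± E = 0.610000 ± 0.080235 = (0.529765, 0.690235)

Rounded to 4 decimal places:

(0.5298, 0.6902)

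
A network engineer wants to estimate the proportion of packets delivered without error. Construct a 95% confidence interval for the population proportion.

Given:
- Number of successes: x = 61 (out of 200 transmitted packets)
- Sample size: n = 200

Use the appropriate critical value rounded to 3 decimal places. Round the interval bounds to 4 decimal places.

Sample proportion: p̂ = 61/200 = 0.305000

Check conditions for normal approximation:
  np̂ = 61 ≥ 10 ✓
  n(1-p̂) = 139 ≥ 10 ✓

The sample is large enough, so use a z-interval (normal approximation) for the proportion.

For 95% confidence, z* = 1.96 (from standard normal table)

Standard error: SE = √(p̂(1-p̂)/n) = √(0.305000×0.695000/200) = 0.03255572

Margin of error: E = z* × SE = 1.96 × 0.03255572 = 0.063809

Z-interval: p̂ ± E = 0.305000 ± 0.063809 = (0.241191, 0.368809)

Rounded to 4 decimal places:

(0.2412, 0.3688)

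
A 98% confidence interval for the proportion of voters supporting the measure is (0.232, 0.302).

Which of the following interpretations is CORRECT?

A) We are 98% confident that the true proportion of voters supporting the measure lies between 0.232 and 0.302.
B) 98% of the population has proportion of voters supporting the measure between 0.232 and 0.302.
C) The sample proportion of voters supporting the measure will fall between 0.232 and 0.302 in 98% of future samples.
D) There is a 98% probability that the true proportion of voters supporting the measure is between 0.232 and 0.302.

A confidence interval represents our confidence in the procedure, not a probability statement about the parameter.

Key concept: If we repeated this sampling process many times and computed a 98% CI each time, about 98% of those intervals would contain the true population parameter.

For this specific interval (0.232, 0.302):
- Midpoint (point estimate): 0.267
- Margin of error: 0.035

The correct interpretation is the one stating confidence that the true parameter lies in the interval — option A.

A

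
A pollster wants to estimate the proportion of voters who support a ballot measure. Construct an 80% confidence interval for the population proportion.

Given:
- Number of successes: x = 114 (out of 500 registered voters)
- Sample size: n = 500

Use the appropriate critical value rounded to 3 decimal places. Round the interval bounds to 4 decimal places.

Sample proportion: p̂ = 114/500 = 0.228000

Check conditions for normal approximation:
  np̂ = 114 ≥ 10 ✓
  n(1-p̂) = 386 ≥ 10 ✓

The sample is large enough, so use a z-interval (normal approximation) for the proportion.

For 80% confidence, z* = 1.282 (from standard normal table)

Standard error: SE = √(p̂(1-p̂)/n) = √(0.228000×0.772000/500) = 0.01876252

Margin of error: E = z* × SE = 1.282 × 0.01876252 = 0.024054

Z-interval: p̂ ± E = 0.228000 ± 0.024054 = (0.203946, 0.252054)

Rounded to 4 decimal places:

(0.2039, 0.2521)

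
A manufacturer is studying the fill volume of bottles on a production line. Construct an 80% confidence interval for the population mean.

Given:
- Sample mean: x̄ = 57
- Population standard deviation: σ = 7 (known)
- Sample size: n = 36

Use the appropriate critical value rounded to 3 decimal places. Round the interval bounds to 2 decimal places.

The population standard deviation σ is known, so use a z-interval (standard normal critical value).

For 80% confidence, z* = 1.282 (from standard normal table)

Standard error: SE = σ/√n = 7/√36 = 1.166667

Margin of error: E = z* × SE = 1.282 × 1.166667 = 1.4957

Z-interval: x̄ ± E = 57 ± 1.4957 = (55.5043, 58.4957)

Rounded to 2 decimal places:

(55.50, 58.50)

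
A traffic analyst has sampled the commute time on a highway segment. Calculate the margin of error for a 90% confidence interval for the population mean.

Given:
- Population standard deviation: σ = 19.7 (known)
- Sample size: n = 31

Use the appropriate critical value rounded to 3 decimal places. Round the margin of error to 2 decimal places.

The population standard deviation σ is known, so use the z-interval margin of error formula.

For 90% confidence, z* = 1.645 (from standard normal table)

Margin of error formula for z-interval: E = z* × σ/√n

E = 1.645 × 19.7/√31
  = 1.645 × 3.538224
  = 5.8204

Rounded to 2 decimal places:

5.82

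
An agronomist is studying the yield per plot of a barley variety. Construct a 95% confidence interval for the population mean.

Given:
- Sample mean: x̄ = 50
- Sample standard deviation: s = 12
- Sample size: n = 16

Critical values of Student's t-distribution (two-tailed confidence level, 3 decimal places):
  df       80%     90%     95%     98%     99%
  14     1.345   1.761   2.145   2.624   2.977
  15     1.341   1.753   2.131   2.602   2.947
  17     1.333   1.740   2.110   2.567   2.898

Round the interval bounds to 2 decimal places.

The population standard deviation σ is unknown (only the sample standard deviation s is given), so use a t-interval with df = n - 1 = 16 - 1 = 15.

For 95% confidence with df = 15, t* = 2.131 (from t-table)

Standard error: SE = s/√n = 12/√16 = 3.000000

Margin of error: E = t* × SE = 2.131 × 3.000000 = 6.3930

T-interval: x̄ ± E = 50 ± 6.3930 = (43.6070, 56.3930)

Rounded to 2 decimal places:

(43.61, 56.39)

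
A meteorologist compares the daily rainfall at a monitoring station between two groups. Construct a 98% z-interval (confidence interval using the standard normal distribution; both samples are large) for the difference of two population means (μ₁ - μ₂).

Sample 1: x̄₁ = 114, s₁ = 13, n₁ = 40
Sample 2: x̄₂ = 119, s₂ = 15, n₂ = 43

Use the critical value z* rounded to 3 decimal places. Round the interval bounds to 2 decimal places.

Both samples are large (n₁ = 40 ≥ 30, n₂ = 43 ≥ 30), so a z-interval for the difference of means applies.

Point estimate: x̄₁ - x̄₂ = 114 - 119 = -5

Standard error: SE = √(s₁²/n₁ + s₂²/n₂)
= √(13²/40 + 15²/43)
= √(4.225000 + 5.232558)
= 3.075314

For 98% confidence, z* = 2.326 (from standard normal table)
Margin of error: E = z* × SE = 2.326 × 3.075314 = 7.1532

Z-interval: (x̄₁ - x̄₂) ± E = -5 ± 7.1532 = (-12.1532, 2.1532)

Rounded to 2 decimal places:

(-12.15, 2.15)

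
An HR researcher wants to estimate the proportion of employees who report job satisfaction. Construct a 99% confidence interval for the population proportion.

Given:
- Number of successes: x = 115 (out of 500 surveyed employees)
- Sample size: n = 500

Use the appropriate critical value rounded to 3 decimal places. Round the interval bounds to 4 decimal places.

Sample proportion: p̂ = 115/500 = 0.230000

Check conditions for normal approximation:
  np̂ = 115 ≥ 10 ✓
  n(1-p̂) = 385 ≥ 10 ✓

The sample is large enough, so use a z-interval (normal approximation) for the proportion.

For 99% confidence, z* = 2.576 (from standard normal table)

Standard error: SE = √(p̂(1-p̂)/n) = √(0.230000×0.770000/500) = 0.01882020

Margin of error: E = z* × SE = 2.576 × 0.01882020 = 0.048481

Z-interval: p̂ ± E = 0.230000 ± 0.048481 = (0.181519, 0.278481)

Rounded to 4 decimal places:

(0.1815, 0.2785)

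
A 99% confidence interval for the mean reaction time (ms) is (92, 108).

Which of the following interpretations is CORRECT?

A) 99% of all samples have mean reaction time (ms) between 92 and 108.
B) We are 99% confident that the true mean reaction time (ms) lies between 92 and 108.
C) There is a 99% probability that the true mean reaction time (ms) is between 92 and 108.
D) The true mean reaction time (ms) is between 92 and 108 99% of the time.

A confidence interval represents our confidence in the procedure, not a probability statement about the parameter.

Key concept: If we repeated this sampling process many times and computed a 99% CI each time, about 99% of those intervals would contain the true population parameter.

For this specific interval (92, 108):
- Midpoint (point estimate): 100
- Margin of error: 8

The correct interpretation is the one stating confidence that the true parameter lies in the interval — option B.

B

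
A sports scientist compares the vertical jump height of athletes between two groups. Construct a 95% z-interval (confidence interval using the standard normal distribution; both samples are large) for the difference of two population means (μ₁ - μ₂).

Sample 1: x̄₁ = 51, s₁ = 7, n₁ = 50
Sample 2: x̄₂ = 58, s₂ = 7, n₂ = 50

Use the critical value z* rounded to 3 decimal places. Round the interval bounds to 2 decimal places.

Both samples are large (n₁ = 50 ≥ 30, n₂ = 50 ≥ 30), so a z-interval for the difference of means applies.

Point estimate: x̄₁ - x̄₂ = 51 - 58 = -7

Standard error: SE = √(s₁²/n₁ + s₂²/n₂)
= √(7²/50 + 7²/50)
= √(0.980000 + 0.980000)
= 1.400000

For 95% confidence, z* = 1.96 (from standard normal table)
Margin of error: E = z* × SE = 1.96 × 1.400000 = 2.7440

Z-interval: (x̄₁ - x̄₂) ± E = -7 ± 2.7440 = (-9.7440, -4.2560)

Rounded to 2 decimal places:

(-9.74, -4.26)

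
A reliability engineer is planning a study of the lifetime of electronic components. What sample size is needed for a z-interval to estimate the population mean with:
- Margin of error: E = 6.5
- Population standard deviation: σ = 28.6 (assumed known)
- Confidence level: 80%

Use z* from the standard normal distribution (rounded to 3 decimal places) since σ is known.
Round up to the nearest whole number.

Using z* since population σ is known (z-interval formula).

For 80% confidence, z* = 1.282 (from standard normal table)

Sample size formula for z-interval: n = (z*σ/E)²

n = (1.282 × 28.6 / 6.5)²
  = (5.640800)²
  = 31.8186

Round up to the nearest whole number: n = 32

32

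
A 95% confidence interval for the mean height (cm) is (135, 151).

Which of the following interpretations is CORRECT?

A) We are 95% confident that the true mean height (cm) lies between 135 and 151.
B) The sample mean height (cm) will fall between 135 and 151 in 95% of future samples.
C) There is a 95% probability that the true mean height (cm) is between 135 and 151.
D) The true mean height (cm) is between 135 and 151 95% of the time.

A confidence interval represents our confidence in the procedure, not a probability statement about the parameter.

Key concept: If we repeated this sampling process many times and computed a 95% CI each time, about 95% of those intervals would contain the true population parameter.

For this specific interval (135, 151):
- Midpoint (point estimate): 143
- Margin of error: 8

The correct interpretation is the one stating confidence that the true parameter lies in the interval — option A.

A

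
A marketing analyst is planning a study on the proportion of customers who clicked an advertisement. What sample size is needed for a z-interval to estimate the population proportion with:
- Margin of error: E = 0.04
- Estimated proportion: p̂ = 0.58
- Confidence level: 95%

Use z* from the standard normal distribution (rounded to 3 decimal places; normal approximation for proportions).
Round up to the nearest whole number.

Using z* for proportion z-interval (normal approximation).

For 95% confidence, z* = 1.96 (from standard normal table)

Sample size formula for proportion z-interval: n = z*²p̂(1-p̂)/E²

n = 1.96² × 0.58 × 0.42 / 0.04²
  = 3.8416 × 0.2436 / 0.0016
  = 584.8836

Round up to the nearest whole number: n = 585

585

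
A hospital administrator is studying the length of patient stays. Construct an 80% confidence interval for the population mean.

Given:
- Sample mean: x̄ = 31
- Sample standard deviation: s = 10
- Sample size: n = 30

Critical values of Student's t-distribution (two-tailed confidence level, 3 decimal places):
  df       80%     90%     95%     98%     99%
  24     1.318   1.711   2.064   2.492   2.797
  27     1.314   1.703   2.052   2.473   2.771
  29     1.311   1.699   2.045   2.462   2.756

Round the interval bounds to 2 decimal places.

The population standard deviation σ is unknown (only the sample standard deviation s is given), so use a t-interval with df = n - 1 = 30 - 1 = 29.

For 80% confidence with df = 29, t* = 1.311 (from t-table)

Standard error: SE = s/√n = 10/√30 = 1.825742

Margin of error: E = t* × SE = 1.311 × 1.825742 = 2.3935

T-interval: x̄ ± E = 31 ± 2.3935 = (28.6065, 33.3935)

Rounded to 2 decimal places:

(28.61, 33.39)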